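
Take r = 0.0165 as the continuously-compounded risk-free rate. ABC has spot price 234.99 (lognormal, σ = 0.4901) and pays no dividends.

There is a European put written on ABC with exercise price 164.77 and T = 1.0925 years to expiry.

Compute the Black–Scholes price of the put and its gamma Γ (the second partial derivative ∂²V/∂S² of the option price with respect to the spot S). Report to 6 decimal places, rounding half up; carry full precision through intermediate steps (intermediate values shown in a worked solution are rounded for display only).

σ√T = 0.4901·√1.0925 = 0.512266
d₁ = (ln(S/K) + (r+σ²/2)T) / (σ√T) = (ln(234.99/164.77) + (0.0165+0.4901²/2)·1.0925) / 0.512266 = (0.354992 + 0.149234) / 0.512266 = 0.984307
d₂ = d₁ − σ√T = 0.984307 − 0.512266 = 0.472041
e^{−rT} = 0.982135
N(−d₁) = 0.162482,  N(−d₂) = 0.318449
Put price V = K·e^{−rT}·N(−d₂) − S·N(−d₁) = 51.533426 − 38.181723 = 13.351703
φ(d₁) = (1/√(2π))·e^{−d₁²/2} = 0.245768
Γ = φ(d₁) / (S·σ·√T) = 0.002042

price = 13.351703
Γ = 0.002042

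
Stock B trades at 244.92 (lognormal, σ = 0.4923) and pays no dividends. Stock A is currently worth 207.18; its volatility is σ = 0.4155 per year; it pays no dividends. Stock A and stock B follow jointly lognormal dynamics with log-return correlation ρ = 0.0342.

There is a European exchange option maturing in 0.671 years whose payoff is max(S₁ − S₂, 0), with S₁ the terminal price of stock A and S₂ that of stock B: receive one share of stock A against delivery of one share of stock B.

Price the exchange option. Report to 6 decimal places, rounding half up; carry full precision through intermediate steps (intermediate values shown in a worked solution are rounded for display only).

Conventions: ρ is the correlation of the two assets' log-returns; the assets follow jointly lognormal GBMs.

σ_eff = √(σ₁² + σ₂² − 2ρσ₁σ₂) = √(0.4155² + 0.4923² − 2·0.0342·0.4155·0.4923) = 0.633252
d₁ = (ln(S₁/S₂) + (q₂ − q₁ + σ_eff²/2)T) / (σ_eff√T) = (ln(207.18/244.92) + (0.0 − 0.0 + 0.200504)·0.671) / 0.518726 = -0.063242
d₂ = d₁ − σ_eff√T = -0.063242 − 0.518726 = -0.581968
N(d₁) = 0.474787,  N(d₂) = 0.280294
V = S₁·e^{−q₁T}·N(d₁) − S₂·e^{−q₂T}·N(d₂) = 98.366333 − 68.649627 = 29.716706
Key observation: r never enters — measured in units of stock B, the claim is a call on S₁/S₂ struck at 1, so only the dividend yields and σ_eff matter.

exchange price = 29.716706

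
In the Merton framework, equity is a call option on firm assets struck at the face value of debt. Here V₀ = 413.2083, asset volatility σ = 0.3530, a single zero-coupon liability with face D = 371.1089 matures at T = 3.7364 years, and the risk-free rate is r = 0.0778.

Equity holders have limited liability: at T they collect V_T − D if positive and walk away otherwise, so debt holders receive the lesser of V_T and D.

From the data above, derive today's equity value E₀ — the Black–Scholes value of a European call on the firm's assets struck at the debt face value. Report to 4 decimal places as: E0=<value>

E0=174.5211

With assets at 413.2083 and a single debt payment of 371.1089 at 3.7364 years:
d₁ = [ln(V₀/D) + (r + σ²/2)T] / (σ√T)
   = [ln(413.2083/371.1089) + (0.0778 + 0.5·0.3530²)·3.7364] / (0.3530·√3.7364)
   = [0.107456 + 0.523486] / 0.682341 = 0.924674
d₂ = d₁ − σ√T = 0.924674 − 0.682341 = 0.242333
N(d₁) = 0.822432,  N(d₂) = 0.595739,  e^(−rT) = 0.747746
E₀ = V₀·N(d₁) − D·e^(−rT)·N(d₂)
   = 413.2083·0.822432 − 371.1089·0.747746·0.595739 = 174.521125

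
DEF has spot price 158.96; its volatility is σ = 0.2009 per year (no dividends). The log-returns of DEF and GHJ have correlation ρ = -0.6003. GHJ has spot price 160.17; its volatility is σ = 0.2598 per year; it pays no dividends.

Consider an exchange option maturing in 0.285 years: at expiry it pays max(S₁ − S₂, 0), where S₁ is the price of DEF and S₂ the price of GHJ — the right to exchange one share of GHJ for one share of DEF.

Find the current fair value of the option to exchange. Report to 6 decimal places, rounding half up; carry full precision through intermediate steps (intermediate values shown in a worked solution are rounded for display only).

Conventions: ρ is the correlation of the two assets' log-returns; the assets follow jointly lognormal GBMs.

σ_eff = √(σ₁² + σ₂² − 2ρσ₁σ₂) = √(0.2009² + 0.2598² − 2·-0.6003·0.2009·0.2598) = 0.412942
d₁ = (ln(S₁/S₂) + (q₂ − q₁ + σ_eff²/2)T) / (σ_eff√T) = (ln(158.96/160.17) + (0.0 − 0.0 + 0.085260)·0.285) / 0.220450 = 0.075827
d₂ = d₁ − σ_eff√T = 0.075827 − 0.220450 = -0.144624
N(d₁) = 0.530222,  N(d₂) = 0.442504
V = S₁·e^{−q₁T}·N(d₁) − S₂·e^{−q₂T}·N(d₂) = 84.284018 − 70.875866 = 13.408152
Key observation: the rate r is irrelevant here: denominating values in GHJ turns the exchange into a ratio option on S₁/S₂, and discounting at r drops out.

exchange price = 13.408152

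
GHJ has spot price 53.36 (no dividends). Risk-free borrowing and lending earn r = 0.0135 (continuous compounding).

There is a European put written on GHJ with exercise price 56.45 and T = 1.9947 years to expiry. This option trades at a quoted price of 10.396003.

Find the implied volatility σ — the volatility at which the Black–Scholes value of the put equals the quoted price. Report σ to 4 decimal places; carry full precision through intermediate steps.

At σ = 0.3166 the Black–Scholes value reproduces the quote:
σ√T = 0.3166·√1.9947 = 0.447146
d₁ = (ln(S/K) + (r+σ²/2)T) / (σ√T) = (ln(53.36/56.45) + (0.0135+0.3166²/2)·1.9947) / 0.447146 = (-0.056294 + 0.126898) / 0.447146 = 0.157900
d₂ = d₁ − σ√T = 0.157900 − 0.447146 = -0.289246
e^{−rT} = 0.973431
N(−d₁) = 0.437268,  N(−d₂) = 0.613803
V = K·e^{−rT}·N(−d₂) − S·N(−d₁) = 33.728609 − 23.332606 = 10.396003 (the observed quote) — the price is monotone increasing in volatility, hence this σ is the only solution

sigma = 0.3166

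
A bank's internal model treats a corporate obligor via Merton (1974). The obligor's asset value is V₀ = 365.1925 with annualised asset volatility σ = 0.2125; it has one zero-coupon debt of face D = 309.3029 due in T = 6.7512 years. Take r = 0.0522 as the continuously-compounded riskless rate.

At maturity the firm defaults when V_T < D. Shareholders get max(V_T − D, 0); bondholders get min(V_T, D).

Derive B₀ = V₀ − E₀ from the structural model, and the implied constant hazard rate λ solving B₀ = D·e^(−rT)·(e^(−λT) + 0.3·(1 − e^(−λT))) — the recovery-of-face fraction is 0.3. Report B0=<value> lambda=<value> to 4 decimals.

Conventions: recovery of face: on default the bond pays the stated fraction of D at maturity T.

B0=203.2393 lambda=0.0145

With assets at 365.1925 and a single debt payment of 309.3029 at 6.7512 years:
d₁ = [ln(V₀/D) + (r + σ²/2)T] / (σ√T)
   = [ln(365.1925/309.3029) + (0.0522 + 0.5·0.2125²)·6.7512] / (0.2125·√6.7512)
   = [0.166104 + 0.504842] / 0.552140 = 1.215172
d₂ = d₁ − σ√T = 1.215172 − 0.552140 = 0.663032
N(d₁) = 0.887850,  N(d₂) = 0.746345,  e^(−rT) = 0.702990
E₀ = V₀·N(d₁) − D·e^(−rT)·N(d₂)
   = 365.1925·0.887850 − 309.3029·0.702990·0.746345 = 161.953197
B₀ = V₀ − E₀ = 365.1925 − 161.953197 = 203.239303
e^(−λT) = (B₀·e^(rT)/D − 0.3)/(1 − 0.3) = (203.2393·1.422495/309.3029 − 0.3)/0.7 = 0.90672142
λ = −ln(0.90672142)/6.7512 = 0.014504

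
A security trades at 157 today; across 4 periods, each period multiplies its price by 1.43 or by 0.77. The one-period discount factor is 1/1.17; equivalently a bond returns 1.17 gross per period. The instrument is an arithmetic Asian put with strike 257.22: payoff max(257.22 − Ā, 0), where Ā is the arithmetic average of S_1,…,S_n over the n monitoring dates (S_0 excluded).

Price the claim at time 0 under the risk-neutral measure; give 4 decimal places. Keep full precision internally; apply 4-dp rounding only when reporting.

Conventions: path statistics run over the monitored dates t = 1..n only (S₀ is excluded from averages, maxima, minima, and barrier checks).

Risk-neutral up-probability p* = (R−d)/(u−d) = (1.17−0.77)/(1.43−0.77) = 0.6061; the claim prices as the p*-weighted sum of path payoffs discounted by R^4.
Enumerate all 2^4 = 16 price paths (U = up ×1.43, D = down ×0.77); each path with k up-moves has probability p*^k·(1−p*)^(4−k).
DDDD: Ā=85.2103, payoff=172.0097, prob=0.024083
UDDD: Ā=158.2477, payoff=98.9723, prob=0.037051
DUDD: Ā=132.3427, payoff=124.8773, prob=0.037051
UUDD: Ā=245.7793, payoff=11.4407, prob=0.057002
DDUD: Ā=112.3959, payoff=144.8241, prob=0.037051
UDUD: Ā=208.7352, payoff=48.4848, prob=0.057002
DUUD: Ā=182.8302, payoff=74.3898, prob=0.057002
UUUD: Ā=339.5418, payoff=0.0000, prob=0.087696
DDDU: Ā=97.0368, payoff=160.1832, prob=0.037051
UDDU: Ā=180.2112, payoff=77.0088, prob=0.057002
DUDU: Ā=154.3062, payoff=102.9138, prob=0.057002
UUDU: Ā=286.5687, payoff=0.0000, prob=0.087696
DDUU: Ā=134.3594, payoff=122.8606, prob=0.057002
UDUU: Ā=249.5245, payoff=7.6955, prob=0.087696
DUUU: Ā=223.6195, payoff=33.6005, prob=0.087696
UUUU: Ā=415.2934, payoff=0.0000, prob=0.134916
Price = Σ prob·payoff / R^4 = 52.274460 / 1.873887 = 27.8963

price = 27.8963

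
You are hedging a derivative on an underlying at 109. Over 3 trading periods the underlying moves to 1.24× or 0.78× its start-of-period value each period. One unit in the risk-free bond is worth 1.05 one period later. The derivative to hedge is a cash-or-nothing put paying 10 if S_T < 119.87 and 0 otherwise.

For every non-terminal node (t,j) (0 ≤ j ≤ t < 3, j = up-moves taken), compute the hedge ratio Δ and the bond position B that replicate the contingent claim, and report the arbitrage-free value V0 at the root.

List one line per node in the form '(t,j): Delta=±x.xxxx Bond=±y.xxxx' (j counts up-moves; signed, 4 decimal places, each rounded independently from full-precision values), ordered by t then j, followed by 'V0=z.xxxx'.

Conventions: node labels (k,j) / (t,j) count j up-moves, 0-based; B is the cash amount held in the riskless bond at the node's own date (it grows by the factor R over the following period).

Risk-neutral probability p* = (R−d)/(u−d) = (1.05−0.78)/(1.24−0.78) = 0.5870.
Expiry values: V(3,0)=10.0000, V(3,1)=10.0000, V(3,2)=0.0000, V(3,3)=0.0000
  t=2,j=0: stock 66.3156 → up 82.2313 (V=10.0000), down 51.7262 (V=10.0000). Price 9.5238; hedge Δ=0.0000, bond B=9.5238.
  t=2,j=1: stock 105.4248 → up 130.7268 (V=0.0000), down 82.2313 (V=10.0000). Price 3.9337; hedge Δ=-0.2062, bond B=25.6729.
  t=2,j=2: stock 167.5984 → up 207.8220 (V=0.0000), down 130.7268 (V=0.0000). Price 0.0000; hedge Δ=0.0000, bond B=0.0000.
  t=1,j=0: stock 85.0200 → up 105.4248 (V=3.9337), down 66.3156 (V=9.5238). Price 5.9454; hedge Δ=-0.1429, bond B=18.0977.
  t=1,j=1: stock 135.1600 → up 167.5984 (V=0.0000), down 105.4248 (V=3.9337). Price 1.5474; hedge Δ=-0.0633, bond B=10.0991.
  t=0,j=0: stock 109.0000 → up 135.1600 (V=1.5474), down 85.0200 (V=5.9454). Price 3.2038; hedge Δ=-0.0877, bond B=12.7646.
Sanity check at the root: Δ(0,0)·S0 + B(0,0) reproduces V0 = 3.2038.

(0,0): Delta=-0.0877 Bond=12.7646
(1,0): Delta=-0.1429 Bond=18.0977
(1,1): Delta=-0.0633 Bond=10.0991
(2,0): Delta=0.0000 Bond=9.5238
(2,1): Delta=-0.2062 Bond=25.6729
(2,2): Delta=0.0000 Bond=0.0000
V0=3.2038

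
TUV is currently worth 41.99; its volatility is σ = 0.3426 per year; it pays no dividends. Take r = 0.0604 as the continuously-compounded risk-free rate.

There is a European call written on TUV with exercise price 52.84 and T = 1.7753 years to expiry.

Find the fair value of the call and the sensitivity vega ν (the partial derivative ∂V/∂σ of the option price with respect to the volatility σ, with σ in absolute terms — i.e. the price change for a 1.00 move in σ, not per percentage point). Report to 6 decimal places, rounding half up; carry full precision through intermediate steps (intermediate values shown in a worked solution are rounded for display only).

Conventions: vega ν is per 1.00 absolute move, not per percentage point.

σ√T = 0.3426·√1.7753 = 0.456482
d₁ = (ln(S/K) + (r+σ²/2)T) / (σ√T) = (ln(41.99/52.84) + (0.0604+0.3426²/2)·1.7753) / 0.456482 = (-0.229837 + 0.211416) / 0.456482 = -0.040355
d₂ = d₁ − σ√T = -0.040355 − 0.456482 = -0.496836
e^{−rT} = 0.898321
N(d₁) = 0.483905,  N(d₂) = 0.309652
Call price V = S·N(d₁) − K·e^{−rT}·N(d₂) = 20.319179 − 14.698347 = 5.620832
φ(d₁) = (1/√(2π))·e^{−d₁²/2} = 0.398618
ν = S·φ(d₁)·√T = 22.301711

price = 5.620832
ν = 22.301711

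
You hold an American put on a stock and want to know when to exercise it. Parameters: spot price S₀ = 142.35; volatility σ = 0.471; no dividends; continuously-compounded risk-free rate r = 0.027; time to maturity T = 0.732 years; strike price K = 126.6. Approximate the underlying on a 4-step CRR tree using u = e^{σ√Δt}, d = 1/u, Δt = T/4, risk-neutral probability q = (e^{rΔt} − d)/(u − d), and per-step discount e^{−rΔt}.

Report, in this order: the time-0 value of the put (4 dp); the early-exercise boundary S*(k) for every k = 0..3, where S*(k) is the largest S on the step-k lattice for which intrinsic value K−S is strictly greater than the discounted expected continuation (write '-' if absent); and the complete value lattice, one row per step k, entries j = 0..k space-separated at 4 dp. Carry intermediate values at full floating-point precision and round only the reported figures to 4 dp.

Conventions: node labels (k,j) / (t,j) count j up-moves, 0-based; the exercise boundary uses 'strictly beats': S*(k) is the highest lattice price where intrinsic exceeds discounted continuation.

params: Δt=0.18300 u=1.22322 d=0.81751 q=0.46201 e^(-rΔt)=0.99507
t_4 payoffs: 63.0173 31.4632 0.0000 0.0000 0.0000
t_3: node(3,0) S=77.7757 payoff=48.8243 vs cont=48.2003 → 48.8243 [stop]  node(3,1) S=116.3732 payoff=10.2268 vs cont=16.8436 → 16.8436 [wait]  node(3,2) S=174.1254 payoff=0.0000 vs cont=0.0000 → 0.0000 [wait]  node(3,3) S=260.5381 payoff=0.0000 vs cont=0.0000 → 0.0000 [wait]  ⇒ S*(3)=77.7757
t_2: node(2,0) S=95.1368 payoff=31.4632 vs cont=33.8812 → 33.8812 [wait]  node(2,1) S=142.3500 payoff=0.0000 vs cont=9.0171 → 9.0171 [wait]  node(2,2) S=212.9936 payoff=0.0000 vs cont=0.0000 → 0.0000 [wait]  ⇒ S*(2)=-
t_1: node(1,0) S=116.3732 payoff=10.2268 vs cont=22.2834 → 22.2834 [wait]  node(1,1) S=174.1254 payoff=0.0000 vs cont=4.8272 → 4.8272 [wait]  ⇒ S*(1)=-
t_0: node(0,0) S=142.3500 payoff=0.0000 vs cont=14.1484 → 14.1484 [wait]  ⇒ S*(0)=-

price = 14.1484
boundary = - - - 77.7757
tree:
14.1484
22.2834 4.8272
33.8812 9.0171 0.0000
48.8243 16.8436 0.0000 0.0000
63.0173 31.4632 0.0000 0.0000 0.0000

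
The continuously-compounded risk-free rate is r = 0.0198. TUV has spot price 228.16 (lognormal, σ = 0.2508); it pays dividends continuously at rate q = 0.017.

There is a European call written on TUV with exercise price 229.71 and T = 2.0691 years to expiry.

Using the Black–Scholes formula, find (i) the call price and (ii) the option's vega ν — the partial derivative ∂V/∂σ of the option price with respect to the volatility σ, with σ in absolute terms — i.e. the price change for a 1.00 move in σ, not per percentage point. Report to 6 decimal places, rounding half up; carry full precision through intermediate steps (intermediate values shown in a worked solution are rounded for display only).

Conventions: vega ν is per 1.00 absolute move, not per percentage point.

σ√T = 0.2508·√2.0691 = 0.360760
d₁ = (ln(S/K) + (r−q+σ²/2)T) / (σ√T) = (ln(228.16/229.71) + (0.0198−0.017+0.2508²/2)·2.0691) / 0.360760 = (-0.006771 + 0.070867) / 0.360760 = 0.177672
d₂ = d₁ − σ√T = 0.177672 − 0.360760 = -0.183088
e^{−rT} = 0.959860
e^{−qT} = 0.965437
N(d₁) = 0.570510,  N(d₂) = 0.427364
Call price V = S·e^{−qT}·N(d₁) − K·e^{−rT}·N(d₂) = 125.668458 − 94.229307 = 31.439151
φ(d₁) = (1/√(2π))·e^{−d₁²/2} = 0.392695
ν = S·e^{−qT}·φ(d₁)·√T = 124.425501

price = 31.439151
ν = 124.425501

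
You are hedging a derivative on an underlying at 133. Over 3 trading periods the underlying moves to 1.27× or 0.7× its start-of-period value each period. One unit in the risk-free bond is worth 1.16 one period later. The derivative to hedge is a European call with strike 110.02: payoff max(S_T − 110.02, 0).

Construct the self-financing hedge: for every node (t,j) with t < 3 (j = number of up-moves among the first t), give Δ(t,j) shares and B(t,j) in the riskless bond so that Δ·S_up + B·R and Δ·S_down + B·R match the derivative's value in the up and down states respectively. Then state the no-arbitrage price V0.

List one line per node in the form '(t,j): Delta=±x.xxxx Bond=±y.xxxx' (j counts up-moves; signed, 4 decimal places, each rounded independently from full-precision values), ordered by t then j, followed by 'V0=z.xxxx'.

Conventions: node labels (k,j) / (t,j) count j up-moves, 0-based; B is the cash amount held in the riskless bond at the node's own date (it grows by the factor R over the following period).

(0,0): Delta=0.9032 Bond=-55.7425
(1,0): Delta=0.5262 Bond=-29.5650
(1,1): Delta=0.9529 Bond=-73.0539
(2,0): Delta=0.0000 Bond=0.0000
(2,1): Delta=0.5956 Bond=-42.4965
(2,2): Delta=1.0000 Bond=-94.8448
V0=64.3857

Since d<R<u, set p* = (R−d)/(u−d) = 0.8070; price each node as the discounted p*-expectation of its children.
Payoffs at expiry: V(3,0)=0.0000, V(3,1)=0.0000, V(3,2)=40.1410, V(3,3)=162.4149
Node (2,0) S=65.1700: V=(p*·0.0000+(1−p*)·0.0000)/1.16=0.0000; Δ=(0.0000−0.0000)/(82.7659−45.6190)=0.0000; B=V−Δ·S=0.0000
Node (2,1) S=118.2370: V=(p*·40.1410+(1−p*)·0.0000)/1.16=27.9263; Δ=(40.1410−0.0000)/(150.1610−82.7659)=0.5956; B=V−Δ·S=-42.4965
Node (2,2) S=214.5157: V=(p*·162.4149+(1−p*)·40.1410)/1.16=119.6709; Δ=(162.4149−40.1410)/(272.4349−150.1610)=1.0000; B=V−Δ·S=-94.8448
Node (1,0) S=93.1000: V=(p*·27.9263+(1−p*)·0.0000)/1.16=19.4284; Δ=(27.9263−0.0000)/(118.2370−65.1700)=0.5262; B=V−Δ·S=-29.5650
Node (1,1) S=168.9100: V=(p*·119.6709+(1−p*)·27.9263)/1.16=87.9015; Δ=(119.6709−27.9263)/(214.5157−118.2370)=0.9529; B=V−Δ·S=-73.0539
Node (0,0) S=133.0000: V=(p*·87.9015+(1−p*)·19.4284)/1.16=64.3857; Δ=(87.9015−19.4284)/(168.9100−93.1000)=0.9032; B=V−Δ·S=-55.7425
Verification: the root portfolio costs Δ(0,0)·S0 + B(0,0) = 64.3857, matching V0.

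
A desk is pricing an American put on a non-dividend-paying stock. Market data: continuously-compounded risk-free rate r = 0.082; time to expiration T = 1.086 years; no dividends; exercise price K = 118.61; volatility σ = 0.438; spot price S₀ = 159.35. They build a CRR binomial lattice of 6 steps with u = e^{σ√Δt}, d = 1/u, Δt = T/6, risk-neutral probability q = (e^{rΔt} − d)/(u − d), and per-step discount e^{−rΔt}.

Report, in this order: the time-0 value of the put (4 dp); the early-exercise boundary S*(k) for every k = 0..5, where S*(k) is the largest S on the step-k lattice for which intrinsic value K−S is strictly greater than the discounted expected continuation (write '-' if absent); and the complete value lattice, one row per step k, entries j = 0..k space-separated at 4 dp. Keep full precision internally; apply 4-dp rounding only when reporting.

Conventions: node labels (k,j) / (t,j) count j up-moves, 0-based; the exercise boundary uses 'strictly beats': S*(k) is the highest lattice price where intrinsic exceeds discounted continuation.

params: Δt=0.18100 u=1.20484 d=0.82999 q=0.49344 e^(-rΔt)=0.98527
t_6 payoffs: 66.5163 42.9893 8.8368 0.0000 0.0000 0.0000 0.0000
t_5: node(5,0) S=62.7644 payoff=55.8456 vs cont=54.0982 → 55.8456 [stop]  node(5,1) S=91.1106 payoff=27.4994 vs cont=25.7520 → 27.4994 [stop]  node(5,2) S=132.2587 payoff=0.0000 vs cont=4.4104 → 4.4104 [wait]  node(5,3) S=191.9906 payoff=0.0000 vs cont=0.0000 → 0.0000 [wait]  node(5,4) S=278.6990 payoff=0.0000 vs cont=0.0000 → 0.0000 [wait]  node(5,5) S=404.5675 payoff=0.0000 vs cont=0.0000 → 0.0000 [wait]  ⇒ S*(5)=91.1106
t_4: node(4,0) S=75.6207 payoff=42.9893 vs cont=41.2419 → 42.9893 [stop]  node(4,1) S=109.7732 payoff=8.8368 vs cont=15.8691 → 15.8691 [wait]  node(4,2) S=159.3500 payoff=0.0000 vs cont=2.2012 → 2.2012 [wait]  node(4,3) S=231.3171 payoff=0.0000 vs cont=0.0000 → 0.0000 [wait]  node(4,4) S=335.7865 payoff=0.0000 vs cont=0.0000 → 0.0000 [wait]  ⇒ S*(4)=75.6207
t_3: node(3,0) S=91.1106 payoff=27.4994 vs cont=29.1710 → 29.1710 [wait]  node(3,1) S=132.2587 payoff=0.0000 vs cont=8.9904 → 8.9904 [wait]  node(3,2) S=191.9906 payoff=0.0000 vs cont=1.0986 → 1.0986 [wait]  node(3,3) S=278.6990 payoff=0.0000 vs cont=0.0000 → 0.0000 [wait]  ⇒ S*(3)=-
t_2: node(2,0) S=109.7732 payoff=8.8368 vs cont=18.9301 → 18.9301 [wait]  node(2,1) S=159.3500 payoff=0.0000 vs cont=5.0212 → 5.0212 [wait]  node(2,2) S=231.3171 payoff=0.0000 vs cont=0.5483 → 0.5483 [wait]  ⇒ S*(2)=-
t_1: node(1,0) S=132.2587 payoff=0.0000 vs cont=11.8891 → 11.8891 [wait]  node(1,1) S=191.9906 payoff=0.0000 vs cont=2.7727 → 2.7727 [wait]  ⇒ S*(1)=-
t_0: node(0,0) S=159.3500 payoff=0.0000 vs cont=7.2818 → 7.2818 [wait]  ⇒ S*(0)=-

price = 7.2818
boundary = - - - - 75.6207 91.1106
tree:
7.2818
11.8891 2.7727
18.9301 5.0212 0.5483
29.1710 8.9904 1.0986 0.0000
42.9893 15.8691 2.2012 0.0000 0.0000
55.8456 27.4994 4.4104 0.0000 0.0000 0.0000
66.5163 42.9893 8.8368 0.0000 0.0000 0.0000 0.0000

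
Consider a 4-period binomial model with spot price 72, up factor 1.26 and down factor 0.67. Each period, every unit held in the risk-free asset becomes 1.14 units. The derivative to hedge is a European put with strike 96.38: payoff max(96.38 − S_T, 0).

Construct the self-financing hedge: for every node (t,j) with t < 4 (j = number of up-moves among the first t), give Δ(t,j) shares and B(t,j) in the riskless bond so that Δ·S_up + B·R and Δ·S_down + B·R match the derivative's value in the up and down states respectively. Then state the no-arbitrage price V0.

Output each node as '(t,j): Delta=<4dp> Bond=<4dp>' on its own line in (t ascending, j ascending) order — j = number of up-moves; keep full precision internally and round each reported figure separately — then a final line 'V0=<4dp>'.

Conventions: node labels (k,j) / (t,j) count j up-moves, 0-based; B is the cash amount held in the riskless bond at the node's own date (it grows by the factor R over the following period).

(0,0): Delta=-0.3167 Bond=28.1866
(1,0): Delta=-0.9980 Bond=64.9963
(1,1): Delta=-0.2242 Bond=23.7421
(2,0): Delta=-1.0000 Bond=74.1613
(2,1): Delta=-0.9977 Bond=74.0790
(2,2): Delta=-0.1192 Bond=15.0627
(3,0): Delta=-1.0000 Bond=84.5439
(3,1): Delta=-1.0000 Bond=84.5439
(3,2): Delta=-0.9974 Bond=84.4262
(3,3): Delta=0.0000 Bond=0.0000
V0=5.3826

Risk-neutral probability p* = (R−d)/(u−d) = (1.14−0.67)/(1.26−0.67) = 0.7966.
Terminal payoffs: V(4,0)=81.8712, V(4,1)=69.0948, V(4,2)=45.0675, V(4,3)=0.0000, V(4,4)=0.0000
Node (3,0) S=21.6549: V=(p*·69.0948+(1−p*)·81.8712)/1.14=62.8889; Δ=(69.0948−81.8712)/(27.2852−14.5088)=-1.0000; B=V−Δ·S=84.5439
Node (3,1) S=40.7242: V=(p*·45.0675+(1−p*)·69.0948)/1.14=43.8197; Δ=(45.0675−69.0948)/(51.3125−27.2852)=-1.0000; B=V−Δ·S=84.5439
Node (3,2) S=76.5858: V=(p*·0.0000+(1−p*)·45.0675)/1.14=8.0406; Δ=(0.0000−45.0675)/(96.4981−51.3125)=-0.9974; B=V−Δ·S=84.4262
Node (3,3) S=144.0271: V=(p*·0.0000+(1−p*)·0.0000)/1.14=0.0000; Δ=(0.0000−0.0000)/(181.4741−96.4981)=0.0000; B=V−Δ·S=0.0000
Node (2,0) S=32.3208: V=(p*·43.8197+(1−p*)·62.8889)/1.14=41.8405; Δ=(43.8197−62.8889)/(40.7242−21.6549)=-1.0000; B=V−Δ·S=74.1613
Node (2,1) S=60.7824: V=(p*·8.0406+(1−p*)·43.8197)/1.14=13.4366; Δ=(8.0406−43.8197)/(76.5858−40.7242)=-0.9977; B=V−Δ·S=74.0790
Node (2,2) S=114.3072: V=(p*·0.0000+(1−p*)·8.0406)/1.14=1.4345; Δ=(0.0000−8.0406)/(144.0271−76.5858)=-0.1192; B=V−Δ·S=15.0627
Node (1,0) S=48.2400: V=(p*·13.4366+(1−p*)·41.8405)/1.14=16.8541; Δ=(13.4366−41.8405)/(60.7824−32.3208)=-0.9980; B=V−Δ·S=64.9963
Node (1,1) S=90.7200: V=(p*·1.4345+(1−p*)·13.4366)/1.14=3.3997; Δ=(1.4345−13.4366)/(114.3072−60.7824)=-0.2242; B=V−Δ·S=23.7421
Node (0,0) S=72.0000: V=(p*·3.3997+(1−p*)·16.8541)/1.14=5.3826; Δ=(3.3997−16.8541)/(90.7200−48.2400)=-0.3167; B=V−Δ·S=28.1866
As a check, the time-0 holding Δ(0,0)·S0 + B(0,0) comes to 5.3826 — exactly V0.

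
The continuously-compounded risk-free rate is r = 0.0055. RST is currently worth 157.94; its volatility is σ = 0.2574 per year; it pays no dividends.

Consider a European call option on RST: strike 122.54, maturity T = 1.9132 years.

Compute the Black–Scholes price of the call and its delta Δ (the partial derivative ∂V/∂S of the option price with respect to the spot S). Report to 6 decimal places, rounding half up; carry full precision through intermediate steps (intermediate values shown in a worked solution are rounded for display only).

price = 43.171785
Δ = 0.821309

σ√T = 0.2574·√1.9132 = 0.356032
d₁ = (ln(S/K) + (r+σ²/2)T) / (σ√T) = (ln(157.94/122.54) + (0.0055+0.2574²/2)·1.9132) / 0.356032 = (0.253778 + 0.073902) / 0.356032 = 0.920366
d₂ = d₁ − σ√T = 0.920366 − 0.356032 = 0.564335
e^{−rT} = 0.989533
N(d₁) = 0.821309,  N(d₂) = 0.713737
Call price V = S·N(d₁) − K·e^{−rT}·N(d₂) = 129.717591 − 86.545806 = 43.171785
Δ = N(d₁) = 0.821309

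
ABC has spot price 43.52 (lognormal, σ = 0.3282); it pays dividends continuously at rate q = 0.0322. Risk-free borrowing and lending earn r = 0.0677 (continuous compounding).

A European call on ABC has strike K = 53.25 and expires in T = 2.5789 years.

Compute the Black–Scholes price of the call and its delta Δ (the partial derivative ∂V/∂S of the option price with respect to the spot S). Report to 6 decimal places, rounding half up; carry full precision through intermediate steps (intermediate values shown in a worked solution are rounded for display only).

price = 6.663802
Δ = 0.480117

σ√T = 0.3282·√2.5789 = 0.527055
d₁ = (ln(S/K) + (r−q+σ²/2)T) / (σ√T) = (ln(43.52/53.25) + (0.0677−0.0322+0.3282²/2)·2.5789) / 0.527055 = (-0.201777 + 0.230444) / 0.527055 = 0.054391
d₂ = d₁ − σ√T = 0.054391 − 0.527055 = -0.472664
e^{−rT} = 0.839800
e^{−qT} = 0.920314
N(d₁) = 0.521688,  N(d₂) = 0.318227
Call price V = S·e^{−qT}·N(d₁) − K·e^{−rT}·N(d₂) = 20.894688 − 14.230886 = 6.663802
Δ = e^{−qT}·N(d₁) = 0.480117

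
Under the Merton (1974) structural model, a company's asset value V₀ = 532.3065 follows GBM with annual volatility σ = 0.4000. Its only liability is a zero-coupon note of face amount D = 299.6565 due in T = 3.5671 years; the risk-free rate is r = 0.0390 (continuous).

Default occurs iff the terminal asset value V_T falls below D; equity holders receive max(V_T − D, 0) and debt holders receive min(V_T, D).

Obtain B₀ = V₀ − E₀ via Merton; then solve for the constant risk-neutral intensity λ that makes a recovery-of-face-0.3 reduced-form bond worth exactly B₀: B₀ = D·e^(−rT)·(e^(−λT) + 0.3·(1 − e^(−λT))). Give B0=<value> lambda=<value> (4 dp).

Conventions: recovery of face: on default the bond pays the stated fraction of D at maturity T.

B0=235.8428 lambda=0.0411

Work the structural quantities from V₀ = 532.3065 against face 299.6565:
d₁ = [ln(V₀/D) + (r + σ²/2)T] / (σ√T)
   = [ln(532.3065/299.6565) + (0.0390 + 0.5·0.4000²)·3.5671] / (0.4000·√3.5671)
   = [0.574583 + 0.424485] / 0.755471 = 1.322444
d₂ = d₁ − σ√T = 1.322444 − 0.755471 = 0.566973
N(d₁) = 0.906990,  N(d₂) = 0.714634,  e^(−rT) = 0.870126
E₀ = V₀·N(d₁) − D·e^(−rT)·N(d₂)
   = 532.3065·0.906990 − 299.6565·0.870126·0.714634 = 296.463667
B₀ = V₀ − E₀ = 532.3065 − 296.463667 = 235.842833
e^(−λT) = (B₀·e^(rT)/D − 0.3)/(1 − 0.3) = (235.8428·1.149258/299.6565 − 0.3)/0.7 = 0.86359538
λ = −ln(0.86359538)/3.5671 = 0.041112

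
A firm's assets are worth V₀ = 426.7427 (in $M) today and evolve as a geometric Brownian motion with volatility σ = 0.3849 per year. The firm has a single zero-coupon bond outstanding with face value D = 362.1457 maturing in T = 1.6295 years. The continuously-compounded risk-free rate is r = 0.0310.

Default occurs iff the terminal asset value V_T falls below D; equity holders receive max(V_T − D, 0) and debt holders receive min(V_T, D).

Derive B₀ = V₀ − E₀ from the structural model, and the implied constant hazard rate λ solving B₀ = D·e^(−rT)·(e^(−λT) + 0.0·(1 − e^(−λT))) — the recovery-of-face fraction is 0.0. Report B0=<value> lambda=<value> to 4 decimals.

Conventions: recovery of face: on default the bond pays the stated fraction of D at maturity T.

With assets at 426.7427 and a single debt payment of 362.1457 at 1.6295 years:
d₁ = [ln(V₀/D) + (r + σ²/2)T] / (σ√T)
   = [ln(426.7427/362.1457) + (0.0310 + 0.5·0.3849²)·1.6295] / (0.3849·√1.6295)
   = [0.164135 + 0.171218] / 0.491332 = 0.682538
d₂ = d₁ − σ√T = 0.682538 − 0.491332 = 0.191206
N(d₁) = 0.752551,  N(d₂) = 0.575818,  e^(−rT) = 0.950740
E₀ = V₀·N(d₁) − D·e^(−rT)·N(d₂)
   = 426.7427·0.752551 − 362.1457·0.950740·0.575818 = 122.887658
B₀ = V₀ − E₀ = 426.7427 − 122.887658 = 303.855042
e^(−λT) = (B₀·e^(rT)/D − 0)/(1 − 0) = (303.8550·1.051812/362.1457 − 0)/1 = 0.88251323
λ = −ln(0.88251323)/1.6295 = 0.076699

B0=303.8550 lambda=0.0767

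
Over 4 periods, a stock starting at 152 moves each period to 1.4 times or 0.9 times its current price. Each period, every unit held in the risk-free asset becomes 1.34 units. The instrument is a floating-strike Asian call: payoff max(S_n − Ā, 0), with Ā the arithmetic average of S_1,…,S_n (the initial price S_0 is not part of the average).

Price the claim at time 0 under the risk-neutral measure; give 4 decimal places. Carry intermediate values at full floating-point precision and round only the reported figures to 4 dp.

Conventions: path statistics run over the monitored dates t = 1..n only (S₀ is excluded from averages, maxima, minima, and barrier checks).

price = 48.7517

Set p* = 0.8800 (from d < R < u); the path-dependent value is the discounted p*-expectation over all price paths.
Enumerate all 2^4 = 16 price paths (U = up ×1.4, D = down ×0.9); each path with k up-moves has probability p*^k·(1−p*)^(4−k).
DDDD: Ā=117.6138, payoff=0.0000, prob=0.000207
UDDD: Ā=182.9548, payoff=0.0000, prob=0.001521
DUDD: Ā=163.9548, payoff=0.0000, prob=0.001521
UUDD: Ā=255.0408, payoff=0.0000, prob=0.011151
DDUD: Ā=146.8548, payoff=8.2764, prob=0.001521
UDUD: Ā=228.4408, payoff=12.8744, prob=0.011151
DUUD: Ā=209.4408, payoff=31.8744, prob=0.011151
UUUD: Ā=325.7968, payoff=49.5824, prob=0.081777
DDDU: Ā=131.4648, payoff=23.6664, prob=0.001521
UDDU: Ā=204.5008, payoff=36.8144, prob=0.011151
DUDU: Ā=185.5008, payoff=55.8144, prob=0.011151
UUDU: Ā=288.5568, payoff=86.8224, prob=0.081777
DDUU: Ā=168.4008, payoff=72.9144, prob=0.011151
UDUU: Ā=261.9568, payoff=113.4224, prob=0.081777
DUUU: Ā=242.9568, payoff=132.4224, prob=0.081777
UUUU: Ā=377.9328, payoff=205.9904, prob=0.599695
Price = Σ prob·payoff / R^4 = 157.184190 / 3.224179 = 48.7517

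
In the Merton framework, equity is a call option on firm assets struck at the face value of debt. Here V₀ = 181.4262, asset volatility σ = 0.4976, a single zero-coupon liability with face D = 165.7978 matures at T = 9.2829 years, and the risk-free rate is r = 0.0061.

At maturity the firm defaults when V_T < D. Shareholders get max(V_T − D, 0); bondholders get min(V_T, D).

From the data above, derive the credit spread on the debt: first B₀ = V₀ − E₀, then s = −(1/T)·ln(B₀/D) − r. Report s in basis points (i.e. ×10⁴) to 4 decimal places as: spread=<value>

Equity is a call on the firm's assets struck at D = 165.7978:
d₁ = [ln(V₀/D) + (r + σ²/2)T] / (σ√T)
   = [ln(181.4262/165.7978) + (0.0061 + 0.5·0.4976²)·9.2829] / (0.4976·√9.2829)
   = [0.090080 + 1.205875] / 1.516080 = 0.854807
d₂ = d₁ − σ√T = 0.854807 − 1.516080 = -0.661274
N(d₁) = 0.803671,  N(d₂) = 0.254218,  e^(−rT) = 0.944948
E₀ = V₀·N(d₁) − D·e^(−rT)·N(d₂)
   = 181.4262·0.803671 − 165.7978·0.944948·0.254218 = 105.978495
B₀ = V₀ − E₀ = 181.4262 − 105.978495 = 75.447705
spread = −(1/T)·ln(B₀/D) − r = −(1/9.2829)·ln(75.447705/165.7978) − 0.0061 = 0.07871500
in basis points: 0.07871500 × 10⁴ = 787.1500 bp

spread=787.1500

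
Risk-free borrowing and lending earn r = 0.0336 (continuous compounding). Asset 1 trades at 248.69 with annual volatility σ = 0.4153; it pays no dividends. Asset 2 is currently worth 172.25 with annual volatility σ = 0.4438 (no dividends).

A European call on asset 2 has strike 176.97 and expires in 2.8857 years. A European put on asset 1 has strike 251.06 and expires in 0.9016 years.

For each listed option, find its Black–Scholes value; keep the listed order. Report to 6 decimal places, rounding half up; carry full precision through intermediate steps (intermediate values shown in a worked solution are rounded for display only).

[asset 2 call K=176.97]
σ√T = 0.4438·√2.8857 = 0.753899
d₁ = (ln(S/K) + (r+σ²/2)T) / (σ√T) = (ln(172.25/176.97) + (0.0336+0.4438²/2)·2.8857) / 0.753899 = (-0.027033 + 0.381141) / 0.753899 = 0.469702
d₂ = d₁ − σ√T = 0.469702 − 0.753899 = -0.284196
e^{−rT} = 0.907593
N(d₁) = 0.680716,  N(d₂) = 0.388130
price = S·N(d₁) − K·e^{−rT}·N(d₂) = 117.253340 − 62.340142 = 54.913198
[asset 1 put K=251.06]
σ√T = 0.4153·√0.9016 = 0.394338
d₁ = (ln(S/K) + (r+σ²/2)T) / (σ√T) = (ln(248.69/251.06) + (0.0336+0.4153²/2)·0.9016) / 0.394338 = (-0.009485 + 0.108045) / 0.394338 = 0.249938
d₂ = d₁ − σ√T = 0.249938 − 0.394338 = -0.144400
e^{−rT} = 0.970160
N(−d₁) = 0.401317,  N(−d₂) = 0.557408
price = K·e^{−rT}·N(−d₂) − S·N(−d₁) = 135.766936 − 99.803647 = 35.963288

price(asset 2 call K=176.97) = 54.913198
price(asset 1 put K=251.06) = 35.963288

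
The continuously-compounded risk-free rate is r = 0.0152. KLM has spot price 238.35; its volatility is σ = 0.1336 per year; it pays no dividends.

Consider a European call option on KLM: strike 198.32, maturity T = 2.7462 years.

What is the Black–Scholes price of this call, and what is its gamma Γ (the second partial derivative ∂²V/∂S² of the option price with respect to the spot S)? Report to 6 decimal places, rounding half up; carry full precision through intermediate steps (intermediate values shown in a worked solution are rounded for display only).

σ√T = 0.1336·√2.7462 = 0.221397
d₁ = (ln(S/K) + (r+σ²/2)T) / (σ√T) = (ln(238.35/198.32) + (0.0152+0.1336²/2)·2.7462) / 0.221397 = (0.183858 + 0.066251) / 0.221397 = 1.129683
d₂ = d₁ − σ√T = 1.129683 − 0.221397 = 0.908286
e^{−rT} = 0.959117
N(d₁) = 0.870695,  N(d₂) = 0.818136
Call price V = S·N(d₁) − K·e^{−rT}·N(d₂) = 207.530185 − 155.619421 = 51.910765
φ(d₁) = (1/√(2π))·e^{−d₁²/2} = 0.210761
Γ = φ(d₁) / (S·σ·√T) = 0.003994

price = 51.910765
Γ = 0.003994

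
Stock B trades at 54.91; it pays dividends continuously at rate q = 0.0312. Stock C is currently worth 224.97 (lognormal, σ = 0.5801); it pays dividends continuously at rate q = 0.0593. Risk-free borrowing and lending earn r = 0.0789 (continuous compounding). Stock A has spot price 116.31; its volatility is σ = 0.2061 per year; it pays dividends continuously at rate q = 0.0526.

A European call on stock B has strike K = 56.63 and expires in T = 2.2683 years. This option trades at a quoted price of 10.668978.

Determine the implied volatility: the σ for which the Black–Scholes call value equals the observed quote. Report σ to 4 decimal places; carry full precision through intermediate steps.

At σ = 0.2942 the Black–Scholes value reproduces the quote:
σ√T = 0.2942·√2.2683 = 0.443091
d₁ = (ln(S/K) + (r−q+σ²/2)T) / (σ√T) = (ln(54.91/56.63) + (0.0789−0.0312+0.2942²/2)·2.2683) / 0.443091 = (-0.030843 + 0.206363) / 0.443091 = 0.396125
d₂ = d₁ − σ√T = 0.396125 − 0.443091 = -0.046966
e^{−rT} = 0.836132
e^{−qT} = 0.931675
N(d₁) = 0.653994,  N(d₂) = 0.481270
V = S·e^{−qT}·N(d₁) − K·e^{−rT}·N(d₂) = 33.457189 − 22.788211 = 10.668978 (the quoted price), and the Black–Scholes price is strictly increasing in σ, so σ is unique

sigma = 0.2942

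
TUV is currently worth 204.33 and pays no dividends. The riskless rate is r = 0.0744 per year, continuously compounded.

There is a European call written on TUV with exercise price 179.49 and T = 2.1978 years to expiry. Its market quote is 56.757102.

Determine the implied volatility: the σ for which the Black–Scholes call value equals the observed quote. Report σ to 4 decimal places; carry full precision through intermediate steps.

At σ = 0.2065 the Black–Scholes value reproduces the quote:
σ√T = 0.2065·√2.1978 = 0.306136
d₁ = (ln(S/K) + (r+σ²/2)T) / (σ√T) = (ln(204.33/179.49) + (0.0744+0.2065²/2)·2.1978) / 0.306136 = (0.129617 + 0.210376) / 0.306136 = 1.110594
d₂ = d₁ − σ√T = 1.110594 − 0.306136 = 0.804459
e^{−rT} = 0.849153
N(d₁) = 0.866629,  N(d₂) = 0.789434
V = S·N(d₁) − K·e^{−rT}·N(d₂) = 177.078205 − 120.321102 = 56.757102 (the quoted price), and the Black–Scholes price is strictly increasing in σ, so σ is unique

sigma = 0.2065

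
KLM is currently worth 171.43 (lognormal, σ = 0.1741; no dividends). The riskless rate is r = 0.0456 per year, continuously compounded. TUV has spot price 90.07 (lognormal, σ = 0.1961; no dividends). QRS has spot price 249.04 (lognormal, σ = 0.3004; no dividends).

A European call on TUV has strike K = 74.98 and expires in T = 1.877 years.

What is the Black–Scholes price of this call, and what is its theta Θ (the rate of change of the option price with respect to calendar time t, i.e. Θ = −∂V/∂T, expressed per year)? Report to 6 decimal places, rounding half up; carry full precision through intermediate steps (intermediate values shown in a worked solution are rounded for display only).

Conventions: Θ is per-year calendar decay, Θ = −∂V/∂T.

σ√T = 0.1961·√1.877 = 0.268664
d₁ = (ln(S/K) + (r+σ²/2)T) / (σ√T) = (ln(90.07/74.98) + (0.0456+0.1961²/2)·1.877) / 0.268664 = (0.183366 + 0.121681) / 0.268664 = 1.135422
d₂ = d₁ − σ√T = 1.135422 − 0.268664 = 0.866758
e^{−rT} = 0.917969
N(d₁) = 0.871901,  N(d₂) = 0.806963
Call price V = S·N(d₁) − K·e^{−rT}·N(d₂) = 78.532095 − 55.542709 = 22.989386
φ(d₁) = (1/√(2π))·e^{−d₁²/2} = 0.209396
Θ = −S·φ(d₁)·σ/(2√T) − r·K·e^{−rT}·N(d₂) = −1.349781 − 2.532748 = -3.882528

price = 22.989386
Θ = -3.882528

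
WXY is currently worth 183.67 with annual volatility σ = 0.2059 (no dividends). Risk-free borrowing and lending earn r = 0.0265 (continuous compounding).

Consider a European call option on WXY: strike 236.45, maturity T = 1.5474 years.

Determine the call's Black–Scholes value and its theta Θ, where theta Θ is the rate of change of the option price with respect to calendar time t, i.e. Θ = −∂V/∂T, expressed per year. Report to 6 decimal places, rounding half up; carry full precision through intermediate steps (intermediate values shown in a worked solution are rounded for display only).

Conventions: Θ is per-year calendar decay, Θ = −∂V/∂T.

price = 5.972592
Θ = -5.775364

σ√T = 0.2059·√1.5474 = 0.256128
d₁ = (ln(S/K) + (r+σ²/2)T) / (σ√T) = (ln(183.67/236.45) + (0.0265+0.2059²/2)·1.5474) / 0.256128 = (-0.252596 + 0.073807) / 0.256128 = -0.698045
d₂ = d₁ − σ√T = -0.698045 − 0.256128 = -0.954173
e^{−rT} = 0.959823
N(d₁) = 0.242574,  N(d₂) = 0.169998
Call price V = S·N(d₁) − K·e^{−rT}·N(d₂) = 44.553658 − 38.581066 = 5.972592
φ(d₁) = (1/√(2π))·e^{−d₁²/2} = 0.312681
Θ = −S·φ(d₁)·σ/(2√T) − r·K·e^{−rT}·N(d₂) = −4.752966 − 1.022398 = -5.775364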